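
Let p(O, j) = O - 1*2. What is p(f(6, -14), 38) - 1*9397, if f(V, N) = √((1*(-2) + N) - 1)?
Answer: -9399 + I*√17 ≈ -9399.0 + 4.1231*I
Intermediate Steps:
f(V, N) = √(-3 + N) (f(V, N) = √((-2 + N) - 1) = √(-3 + N))
p(O, j) = -2 + O (p(O, j) = O - 2 = -2 + O)
p(f(6, -14), 38) - 1*9397 = (-2 + √(-3 - 14)) - 1*9397 = (-2 + √(-17)) - 9397 = (-2 + I*√17) - 9397 = -9399 + I*√17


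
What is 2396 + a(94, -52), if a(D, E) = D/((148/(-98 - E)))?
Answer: 87571/37 ≈ 2366.8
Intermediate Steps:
a(D, E) = D*(-49/74 - E/148)
2396 + a(94, -52) = 2396 - 1/148*94*(98 - 52) = 2396 - 1/148*94*46 = 2396 - 1081/37 = 87571/37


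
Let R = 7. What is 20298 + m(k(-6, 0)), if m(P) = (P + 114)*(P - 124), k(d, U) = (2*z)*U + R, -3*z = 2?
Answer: 6141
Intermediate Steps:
z = -⅔ (z = -⅓*2 = -⅔ ≈ -0.66667)
k(d, U) = 7 - 4*U/3 (k(d, U) = (2*(-⅔))*U + 7 = -4*U/3 + 7 = 7 - 4*U/3)
m(P) = (-124 + P)*(114 + P) (m(P) = (114 + P)*(-124 + P) = (-124 + P)*(114 + P))
20298 + m(k(-6, 0)) = 20298 + (-14136 + (7 - 4/3*0)² - 10*(7 - 4/3*0)) = 20298 + (-14136 + (7 + 0)² - 10*(7 + 0)) = 20298 + (-14136 + 7² - 10*7) = 20298 + (-14136 + 49 - 70) = 20298 - 14157 = 6141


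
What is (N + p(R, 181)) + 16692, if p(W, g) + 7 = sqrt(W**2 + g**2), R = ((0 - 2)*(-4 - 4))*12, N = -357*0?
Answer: 16685 + 5*sqrt(2785) ≈ 16949.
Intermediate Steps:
N = 0
R = 192 (R = -2*(-8)*12 = 16*12 = 192)
p(W, g) = -7 + sqrt(W**2 + g**2)
(N + p(R, 181)) + 16692 = (0 + (-7 + sqrt(192**2 + 181**2))) + 16692 = (0 + (-7 + sqrt(36864 + 32761))) + 16692 = (0 + (-7 + sqrt(69625))) + 16692 = (0 + (-7 + 5*sqrt(2785))) + 16692 = (-7 + 5*sqrt(2785)) + 16692 = 16685 + 5*sqrt(2785)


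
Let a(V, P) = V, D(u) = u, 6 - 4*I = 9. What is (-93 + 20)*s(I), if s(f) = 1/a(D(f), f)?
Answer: 292/3 ≈ 97.333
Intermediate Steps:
I = -3/4 (I = 3/2 - 1/4*9 = 3/2 - 9/4 = -3/4 ≈ -0.75000)
s(f) = 1/f
(-93 + 20)*s(I) = (-93 + 20)/(-3/4) = -73*(-4/3) = 292/3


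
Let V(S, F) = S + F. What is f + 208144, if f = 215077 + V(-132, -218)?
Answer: 422871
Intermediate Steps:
V(S, F) = F + S
f = 214727 (f = 215077 + (-218 - 132) = 215077 - 350 = 214727)
f + 208144 = 214727 + 208144 = 422871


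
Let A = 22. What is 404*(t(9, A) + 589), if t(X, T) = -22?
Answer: 229068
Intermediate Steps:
404*(t(9, A) + 589) = 404*(-22 + 589) = 404*567 = 229068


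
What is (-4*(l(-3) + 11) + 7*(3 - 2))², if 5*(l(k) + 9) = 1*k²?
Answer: 1681/25 ≈ 67.240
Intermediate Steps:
l(k) = -9 + k²/5 (l(k) = -9 + (1*k²)/5 = -9 + k²/5)
(-4*(l(-3) + 11) + 7*(3 - 2))² = (-4*((-9 + (⅕)*(-3)²) + 11) + 7*(3 - 2))² = (-4*((-9 + (⅕)*9) + 11) + 7*1)² = (-4*((-9 + 9/5) + 11) + 7)² = (-4*(-36/5 + 11) + 7)² = (-4*19/5 + 7)² = (-76/5 + 7)² = (-41/5)² = 1681/25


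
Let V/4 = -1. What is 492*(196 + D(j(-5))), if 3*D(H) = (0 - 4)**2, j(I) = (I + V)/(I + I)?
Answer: 99056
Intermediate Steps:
V = -4 (V = 4*(-1) = -4)
j(I) = (-4 + I)/(2*I) (j(I) = (I - 4)/(I + I) = (-4 + I)/((2*I)) = (-4 + I)*(1/(2*I)) = (-4 + I)/(2*I))
D(H) = 16/3 (D(H) = (0 - 4)**2/3 = (1/3)*(-4)**2 = (1/3)*16 = 16/3)
492*(196 + D(j(-5))) = 492*(196 + 16/3) = 492*(604/3) = 99056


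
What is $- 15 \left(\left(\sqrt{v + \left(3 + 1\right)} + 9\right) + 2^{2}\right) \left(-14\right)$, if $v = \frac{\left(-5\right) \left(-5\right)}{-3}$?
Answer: $2730 + 70 i \sqrt{39} \approx 2730.0 + 437.15 i$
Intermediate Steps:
$v = - \frac{25}{3}$ ($v = 25 \left(- \frac{1}{3}\right) = - \frac{25}{3} \approx -8.3333$)
$- 15 \left(\left(\sqrt{v + \left(3 + 1\right)} + 9\right) + 2^{2}\right) \left(-14\right) = - 15 \left(\left(\sqrt{- \frac{25}{3} + \left(3 + 1\right)} + 9\right) + 2^{2}\right) \left(-14\right) = - 15 \left(\left(\sqrt{- \frac{25}{3} + 4} + 9\right) + 4\right) \left(-14\right) = - 15 \left(\left(\sqrt{- \frac{13}{3}} + 9\right) + 4\right) \left(-14\right) = - 15 \left(\left(\frac{i \sqrt{39}}{3} + 9\right) + 4\right) \left(-14\right) = - 15 \left(\left(9 + \frac{i \sqrt{39}}{3}\right) + 4\right) \left(-14\right) = - 15 \left(13 + \frac{i \sqrt{39}}{3}\right) \left(-14\right) = \left(-195 - 5 i \sqrt{39}\right) \left(-14\right) = 2730 + 70 i \sqrt{39}$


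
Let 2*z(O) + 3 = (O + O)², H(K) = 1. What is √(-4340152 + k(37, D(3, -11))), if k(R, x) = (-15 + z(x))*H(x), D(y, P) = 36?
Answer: I*√17350306/2 ≈ 2082.7*I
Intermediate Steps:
z(O) = -3/2 + 2*O² (z(O) = -3/2 + (O + O)²/2 = -3/2 + (2*O)²/2 = -3/2 + (4*O²)/2 = -3/2 + 2*O²)
k(R, x) = -33/2 + 2*x² (k(R, x) = (-15 + (-3/2 + 2*x²))*1 = (-33/2 + 2*x²)*1 = -33/2 + 2*x²)
√(-4340152 + k(37, D(3, -11))) = √(-4340152 + (-33/2 + 2*36²)) = √(-4340152 + (-33/2 + 2*1296)) = √(-4340152 + (-33/2 + 2592)) = √(-4340152 + 5151/2) = √(-8675153/2) = I*√17350306/2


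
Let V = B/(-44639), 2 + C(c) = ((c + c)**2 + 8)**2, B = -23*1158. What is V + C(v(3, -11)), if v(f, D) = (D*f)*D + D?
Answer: 10965264544932620/44639 ≈ 2.4564e+11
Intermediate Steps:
v(f, D) = D + f*D**2 (v(f, D) = f*D**2 + D = D + f*D**2)
B = -26634
C(c) = -2 + (8 + 4*c**2)**2 (C(c) = -2 + ((c + c)**2 + 8)**2 = -2 + ((2*c)**2 + 8)**2 = -2 + (4*c**2 + 8)**2 = -2 + (8 + 4*c**2)**2)
V = 26634/44639 (V = -26634/(-44639) = -26634*(-1/44639) = 26634/44639 ≈ 0.59665)
V + C(v(3, -11)) = 26634/44639 + (-2 + 16*(2 + (-11*(1 - 11*3))**2)**2) = 26634/44639 + (-2 + 16*(2 + (-11*(1 - 33))**2)**2) = 26634/44639 + (-2 + 16*(2 + (-11*(-32))**2)**2) = 26634/44639 + (-2 + 16*(2 + 352**2)**2) = 26634/44639 + (-2 + 16*(2 + 123904)**2) = 26634/44639 + (-2 + 16*123906**2) = 26634/44639 + (-2 + 16*15352696836) = 26634/44639 + (-2 + 245643149376) = 26634/44639 + 245643149374 = 10965264544932620/44639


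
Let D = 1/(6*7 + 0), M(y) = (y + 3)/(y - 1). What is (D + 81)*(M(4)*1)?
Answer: 3403/18 ≈ 189.06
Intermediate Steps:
M(y) = (3 + y)/(-1 + y)
D = 1/42 (D = 1/(42 + 0) = 1/42 ≈ 0.023810)
(D + 81)*(M(4)*1) = (1/42 + 81)*(((3 + 4)/(-1 + 4))*1) = 3403*((7/3)*1)/42 = (3403/42)*(7/3) = 3403/18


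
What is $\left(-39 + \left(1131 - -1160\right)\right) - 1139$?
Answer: $1113$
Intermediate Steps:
$\left(-39 + \left(1131 - -1160\right)\right) - 1139 = \left(-39 + \left(1131 + 1160\right)\right) - 1139 = \left(-39 + 2291\right) - 1139 = 2252 - 1139 = 1113$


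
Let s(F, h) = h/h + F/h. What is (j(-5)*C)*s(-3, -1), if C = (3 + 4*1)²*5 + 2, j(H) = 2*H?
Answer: -9880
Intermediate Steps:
C = 247 (C = (3 + 4)²*5 + 2 = 7²*5 + 2 = 49*5 + 2 = 245 + 2 = 247)
s(F, h) = 1 + F/h
(j(-5)*C)*s(-3, -1) = ((2*(-5))*247)*((-3 - 1)/(-1)) = (-10*247)*(-1*(-4)) = -2470*4 = -9880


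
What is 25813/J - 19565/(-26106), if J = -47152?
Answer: 124327351/615475056 ≈ 0.20200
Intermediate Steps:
25813/J - 19565/(-26106) = 25813/(-47152) - 19565/(-26106) = 25813*(-1/47152) - 19565*(-1/26106) = -25813/47152 + 19565/26106 = 124327351/615475056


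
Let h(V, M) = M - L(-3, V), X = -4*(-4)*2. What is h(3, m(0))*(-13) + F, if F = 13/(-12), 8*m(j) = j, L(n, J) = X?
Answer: 4979/12 ≈ 414.92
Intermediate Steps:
X = 32 (X = 16*2 = 32)
L(n, J) = 32
m(j) = j/8
h(V, M) = -32 + M (h(V, M) = M - 1*32 = M - 32 = -32 + M)
F = -13/12 (F = 13*(-1/12) = -13/12 ≈ -1.0833)
h(3, m(0))*(-13) + F = (-32 + (⅛)*0)*(-13) - 13/12 = (-32 + 0)*(-13) - 13/12 = -32*(-13) - 13/12 = 416 - 13/12 = 4979/12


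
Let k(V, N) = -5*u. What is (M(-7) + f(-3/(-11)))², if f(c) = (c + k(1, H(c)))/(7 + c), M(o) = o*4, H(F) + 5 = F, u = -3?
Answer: 67081/100 ≈ 670.81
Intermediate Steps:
H(F) = -5 + F
k(V, N) = 15 (k(V, N) = -5*(-3) = 15)
M(o) = 4*o
f(c) = (15 + c)/(7 + c) (f(c) = (c + 15)/(7 + c) = (15 + c)/(7 + c))
(M(-7) + f(-3/(-11)))² = (4*(-7) + (15 - 3/(-11))/(7 - 3/(-11)))² = (-28 + (15 - 3*(-1/11))/(7 - 3*(-1/11)))² = (-28 + (15 + 3/11)/(7 + 3/11))² = (-28 + (168/11)/(80/11))² = (-28 + (11/80)*(168/11))² = (-28 + 21/10)² = (-259/10)² = 67081/100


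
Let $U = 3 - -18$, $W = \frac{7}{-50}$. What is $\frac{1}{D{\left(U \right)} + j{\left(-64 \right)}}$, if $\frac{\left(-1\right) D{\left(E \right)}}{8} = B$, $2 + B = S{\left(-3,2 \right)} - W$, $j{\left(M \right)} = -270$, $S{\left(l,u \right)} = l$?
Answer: $- \frac{25}{5778} \approx -0.0043268$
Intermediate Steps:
$W = - \frac{7}{50}$ ($W = 7 \left(- \frac{1}{50}\right) = - \frac{7}{50} \approx -0.14$)
$U = 21$ ($U = 3 + 18 = 21$)
$B = - \frac{243}{50}$ ($B = -2 - \frac{143}{50} = - \frac{243}{50} \approx -4.86$)
$D{\left(E \right)} = \frac{972}{25}$ ($D{\left(E \right)} = \left(-8\right) \left(- \frac{243}{50}\right) = \frac{972}{25}$)
$\frac{1}{D{\left(U \right)} + j{\left(-64 \right)}} = \frac{1}{\frac{972}{25} - 270} = \frac{1}{- \frac{5778}{25}} = - \frac{25}{5778}$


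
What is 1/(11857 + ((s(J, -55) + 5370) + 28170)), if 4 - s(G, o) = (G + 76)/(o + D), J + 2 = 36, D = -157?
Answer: 106/4812561 ≈ 2.2026e-5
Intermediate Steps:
J = 34 (J = -2 + 36 = 34)
s(G, o) = 4 - (76 + G)/(-157 + o) (s(G, o) = 4 - (G + 76)/(o - 157) = 4 - (76 + G)/(-157 + o))
1/(11857 + ((s(J, -55) + 5370) + 28170)) = 1/(11857 + (((-704 - 1*34 + 4*(-55))/(-157 - 55) + 5370) + 28170)) = 1/(11857 + (((-704 - 34 - 220)/(-212) + 5370) + 28170)) = 1/(11857 + ((-1/212*(-958) + 5370) + 28170)) = 1/(11857 + ((479/106 + 5370) + 28170)) = 1/(11857 + (569699/106 + 28170)) = 1/(11857 + 3555719/106) = 1/(4812561/106) = 106/4812561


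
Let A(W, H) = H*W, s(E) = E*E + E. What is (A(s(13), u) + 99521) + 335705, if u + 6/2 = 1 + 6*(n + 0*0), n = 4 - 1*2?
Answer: 437046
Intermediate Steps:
n = 2 (n = 4 - 2 = 2)
s(E) = E + E² (s(E) = E² + E = E + E²)
u = 10 (u = -3 + (1 + 6*(2 + 0*0)) = -3 + (1 + 6*(2 + 0)) = -3 + (1 + 6*2) = -3 + (1 + 12) = -3 + 13 = 10)
(A(s(13), u) + 99521) + 335705 = (10*(13*(1 + 13)) + 99521) + 335705 = (10*(13*14) + 99521) + 335705 = (10*182 + 99521) + 335705 = (1820 + 99521) + 335705 = 101341 + 335705 = 437046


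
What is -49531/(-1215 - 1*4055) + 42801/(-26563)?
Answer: 1090130683/139987010 ≈ 7.7874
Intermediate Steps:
-49531/(-1215 - 1*4055) + 42801/(-26563) = -49531/(-1215 - 4055) + 42801*(-1/26563) = -49531/(-5270) - 42801/26563 = -49531*(-1/5270) - 42801/26563 = 49531/5270 - 42801/26563 = 1090130683/139987010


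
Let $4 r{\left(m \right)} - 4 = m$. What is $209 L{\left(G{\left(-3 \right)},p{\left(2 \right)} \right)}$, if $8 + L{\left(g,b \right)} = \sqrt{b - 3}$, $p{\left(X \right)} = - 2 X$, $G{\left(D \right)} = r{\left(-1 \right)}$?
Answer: $-1672 + 209 i \sqrt{7} \approx -1672.0 + 552.96 i$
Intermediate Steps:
$r{\left(m \right)} = 1 + \frac{m}{4}$
$G{\left(D \right)} = \frac{3}{4}$ ($G{\left(D \right)} = 1 + \frac{1}{4} \left(-1\right) = 1 - \frac{1}{4} = \frac{3}{4}$)
$L{\left(g,b \right)} = -8 + \sqrt{-3 + b}$ ($L{\left(g,b \right)} = -8 + \sqrt{b - 3} = -8 + \sqrt{-3 + b}$)
$209 L{\left(G{\left(-3 \right)},p{\left(2 \right)} \right)} = 209 \left(-8 + \sqrt{-3 - 4}\right) = 209 \left(-8 + \sqrt{-7}\right) = 209 \left(-8 + i \sqrt{7}\right) = -1672 + 209 i \sqrt{7}$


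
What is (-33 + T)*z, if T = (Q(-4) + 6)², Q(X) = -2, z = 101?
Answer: -1717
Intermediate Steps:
T = 16 (T = (-2 + 6)² = 4² = 16)
(-33 + T)*z = (-33 + 16)*101 = -17*101 = -1717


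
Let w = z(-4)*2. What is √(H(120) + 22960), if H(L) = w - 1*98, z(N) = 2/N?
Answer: √22861 ≈ 151.20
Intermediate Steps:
w = -1 (w = (2/(-4))*2 = (2*(-¼))*2 = -½*2 = -1)
H(L) = -99 (H(L) = -1 - 1*98 = -1 - 98 = -99)
√(H(120) + 22960) = √(-99 + 22960) = √22861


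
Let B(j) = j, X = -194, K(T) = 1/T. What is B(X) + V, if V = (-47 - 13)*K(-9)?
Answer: -562/3 ≈ -187.33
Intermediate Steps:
V = 20/3 (V = (-47 - 13)/(-9) = -60*(-⅑) = 20/3 ≈ 6.6667)
B(X) + V = -194 + 20/3 = -562/3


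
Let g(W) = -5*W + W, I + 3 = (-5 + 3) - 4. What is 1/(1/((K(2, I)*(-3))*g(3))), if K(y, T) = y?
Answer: 72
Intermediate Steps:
I = -9 (I = -3 + ((-5 + 3) - 4) = -3 + (-2 - 4) = -3 - 6 = -9)
g(W) = -4*W
1/(1/((K(2, I)*(-3))*g(3))) = 1/(1/((2*(-3))*(-4*3))) = 1/(1/(-6*(-12))) = 1/(1/72) = 72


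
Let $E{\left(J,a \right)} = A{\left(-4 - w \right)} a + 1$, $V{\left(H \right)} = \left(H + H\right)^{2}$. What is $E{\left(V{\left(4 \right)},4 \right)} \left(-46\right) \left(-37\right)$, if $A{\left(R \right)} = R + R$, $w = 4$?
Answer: $-107226$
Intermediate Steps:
$V{\left(H \right)} = 4 H^{2}$ ($V{\left(H \right)} = \left(2 H\right)^{2} = 4 H^{2}$)
$A{\left(R \right)} = 2 R$
$E{\left(J,a \right)} = 1 - 16 a$ ($E{\left(J,a \right)} = 2 \left(-4 - 4\right) a + 1 = 2 \left(-8\right) a + 1 = - 16 a + 1 = 1 - 16 a$)
$E{\left(V{\left(4 \right)},4 \right)} \left(-46\right) \left(-37\right) = \left(1 - 64\right) \left(-46\right) \left(-37\right) = \left(-63\right) \left(-46\right) \left(-37\right) = 2898 \left(-37\right) = -107226$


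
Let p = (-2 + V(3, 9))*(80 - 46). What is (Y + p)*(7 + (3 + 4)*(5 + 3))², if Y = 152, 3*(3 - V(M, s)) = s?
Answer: 333396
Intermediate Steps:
V(M, s) = 3 - s/3
p = -68 (p = (-2 + (3 - ⅓*9))*(80 - 46) = (-2 + (3 - 3))*34 = (-2 + 0)*34 = -2*34 = -68)
(Y + p)*(7 + (3 + 4)*(5 + 3))² = (152 - 68)*(7 + (3 + 4)*(5 + 3))² = 84*(7 + 7*8)² = 84*(7 + 56)² = 84*63² = 84*3969 = 333396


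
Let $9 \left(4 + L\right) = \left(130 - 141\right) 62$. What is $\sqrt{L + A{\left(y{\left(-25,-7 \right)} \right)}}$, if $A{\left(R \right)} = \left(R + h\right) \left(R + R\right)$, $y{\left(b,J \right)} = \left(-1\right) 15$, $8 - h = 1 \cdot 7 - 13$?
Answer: $\frac{8 i \sqrt{7}}{3} \approx 7.0553 i$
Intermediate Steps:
$h = 14$ ($h = 8 - \left(1 \cdot 7 - 13\right) = 8 - \left(7 - 13\right) = 8 - -6 = 8 + 6 = 14$)
$y{\left(b,J \right)} = -15$
$L = - \frac{718}{9}$ ($L = -4 + \frac{\left(130 - 141\right) 62}{9} = -4 + \frac{\left(-11\right) 62}{9} = -4 + \frac{1}{9} \left(-682\right) = -4 - \frac{682}{9} = - \frac{718}{9} \approx -79.778$)
$A{\left(R \right)} = 2 R \left(14 + R\right)$ ($A{\left(R \right)} = \left(R + 14\right) \left(R + R\right) = \left(14 + R\right) 2 R = 2 R \left(14 + R\right)$)
$\sqrt{L + A{\left(y{\left(-25,-7 \right)} \right)}} = \sqrt{- \frac{718}{9} + 2 \left(-15\right) \left(14 - 15\right)} = \sqrt{- \frac{718}{9} + 2 \left(-15\right) \left(-1\right)} = \sqrt{- \frac{718}{9} + 30} = \sqrt{- \frac{448}{9}} = \frac{8 i \sqrt{7}}{3}$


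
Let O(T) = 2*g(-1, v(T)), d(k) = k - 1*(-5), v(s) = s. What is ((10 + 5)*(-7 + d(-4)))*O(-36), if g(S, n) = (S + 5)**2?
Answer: -2880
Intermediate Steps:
g(S, n) = (5 + S)**2
d(k) = 5 + k (d(k) = k + 5 = 5 + k)
O(T) = 32 (O(T) = 2*(5 - 1)**2 = 2*4**2 = 2*16 = 32)
((10 + 5)*(-7 + d(-4)))*O(-36) = ((10 + 5)*(-7 + (5 - 4)))*32 = (15*(-7 + 1))*32 = (15*(-6))*32 = -90*32 = -2880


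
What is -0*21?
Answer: 0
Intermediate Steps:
-0*21 = -181*0 = 0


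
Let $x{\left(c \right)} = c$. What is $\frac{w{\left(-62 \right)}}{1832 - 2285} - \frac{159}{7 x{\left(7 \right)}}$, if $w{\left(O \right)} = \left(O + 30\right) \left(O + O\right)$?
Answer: $- \frac{266459}{22197} \approx -12.004$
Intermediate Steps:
$w{\left(O \right)} = 2 O \left(30 + O\right)$ ($w{\left(O \right)} = \left(30 + O\right) 2 O = 2 O \left(30 + O\right)$)
$\frac{w{\left(-62 \right)}}{1832 - 2285} - \frac{159}{7 x{\left(7 \right)}} = \frac{2 \left(-62\right) \left(30 - 62\right)}{1832 - 2285} - \frac{159}{7 \cdot 7} = \frac{2 \left(-62\right) \left(-32\right)}{-453} - \frac{159}{49} = 3968 \left(- \frac{1}{453}\right) - \frac{159}{49} = - \frac{3968}{453} - \frac{159}{49} = - \frac{266459}{22197}$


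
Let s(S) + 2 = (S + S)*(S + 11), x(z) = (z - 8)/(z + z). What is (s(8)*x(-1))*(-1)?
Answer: -1359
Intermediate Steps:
x(z) = (-8 + z)/(2*z) (x(z) = (-8 + z)/((2*z)) = (-8 + z)*(1/(2*z)) = (-8 + z)/(2*z))
s(S) = -2 + 2*S*(11 + S) (s(S) = -2 + (S + S)*(S + 11) = -2 + (2*S)*(11 + S) = -2 + 2*S*(11 + S))
(s(8)*x(-1))*(-1) = ((-2 + 2*8² + 22*8)*((½)*(-8 - 1)/(-1)))*(-1) = ((-2 + 2*64 + 176)*((½)*(-1)*(-9)))*(-1) = ((-2 + 128 + 176)*(9/2))*(-1) = (302*(9/2))*(-1) = 1359*(-1) = -1359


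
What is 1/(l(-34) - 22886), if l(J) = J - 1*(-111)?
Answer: -1/22809 ≈ -4.3842e-5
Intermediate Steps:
l(J) = 111 + J (l(J) = J + 111 = 111 + J)
1/(l(-34) - 22886) = 1/((111 - 34) - 22886) = 1/(77 - 22886) = 1/(-22809) = -1/22809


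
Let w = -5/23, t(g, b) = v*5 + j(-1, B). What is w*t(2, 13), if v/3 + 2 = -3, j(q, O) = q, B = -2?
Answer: 380/23 ≈ 16.522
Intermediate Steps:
v = -15 (v = -6 + 3*(-3) = -6 - 9 = -15)
t(g, b) = -76 (t(g, b) = -15*5 - 1 = -75 - 1 = -76)
w = -5/23 (w = -5*1/23 = -5/23 ≈ -0.21739)
w*t(2, 13) = -5/23*(-76) = 380/23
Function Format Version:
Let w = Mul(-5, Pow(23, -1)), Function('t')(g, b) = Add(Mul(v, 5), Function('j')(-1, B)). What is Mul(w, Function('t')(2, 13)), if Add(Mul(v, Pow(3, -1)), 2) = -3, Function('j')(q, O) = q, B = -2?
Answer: Rational(380, 23) ≈ 16.522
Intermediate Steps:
v = -15 (v = Add(-6, Mul(3, -3)) = Add(-6, -9) = -15)
Function('t')(g, b) = -76 (Function('t')(g, b) = Add(Mul(-15, 5), -1) = Add(-75, -1) = -76)
w = Rational(-5, 23) (w = Mul(-5, Rational(1, 23)) = Rational(-5, 23) ≈ -0.21739)
Mul(w, Function('t')(2, 13)) = Mul(Rational(-5, 23), -76) = Rational(380, 23)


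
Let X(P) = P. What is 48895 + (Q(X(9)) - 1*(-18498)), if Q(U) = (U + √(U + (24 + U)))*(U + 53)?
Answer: 67951 + 62*√42 ≈ 68353.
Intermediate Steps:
Q(U) = (53 + U)*(U + √(24 + 2*U)) (Q(U) = (U + √(24 + 2*U))*(53 + U) = (53 + U)*(U + √(24 + 2*U)))
48895 + (Q(X(9)) - 1*(-18498)) = 48895 + ((9² + 53*9 + 53*√(24 + 2*9) + 9*√(24 + 2*9)) - 1*(-18498)) = 48895 + ((81 + 477 + 53*√(24 + 18) + 9*√(24 + 18)) + 18498) = 48895 + ((81 + 477 + 53*√42 + 9*√42) + 18498) = 48895 + ((558 + 62*√42) + 18498) = 48895 + (19056 + 62*√42) = 67951 + 62*√42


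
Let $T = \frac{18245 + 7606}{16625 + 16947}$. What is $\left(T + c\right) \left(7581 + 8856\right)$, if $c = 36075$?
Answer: $\frac{2843919762741}{4796} \approx 5.9298 \cdot 10^{8}$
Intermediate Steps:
$T = \frac{3693}{4796}$ ($T = \frac{25851}{33572} = 25851 \cdot \frac{1}{33572} = \frac{3693}{4796} \approx 0.77002$)
$\left(T + c\right) \left(7581 + 8856\right) = \left(\frac{3693}{4796} + 36075\right) \left(7581 + 8856\right) = \frac{173019393}{4796} \cdot 16437 = \frac{2843919762741}{4796}$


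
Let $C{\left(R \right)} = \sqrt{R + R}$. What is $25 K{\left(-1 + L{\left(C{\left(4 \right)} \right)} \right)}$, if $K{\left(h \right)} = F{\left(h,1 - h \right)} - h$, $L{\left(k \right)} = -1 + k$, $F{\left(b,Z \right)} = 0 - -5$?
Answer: $175 - 50 \sqrt{2} \approx 104.29$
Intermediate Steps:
$C{\left(R \right)} = \sqrt{2} \sqrt{R}$ ($C{\left(R \right)} = \sqrt{2 R} = \sqrt{2} \sqrt{R}$)
$F{\left(b,Z \right)} = 5$ ($F{\left(b,Z \right)} = 0 + 5 = 5$)
$K{\left(h \right)} = 5 - h$
$25 K{\left(-1 + L{\left(C{\left(4 \right)} \right)} \right)} = 25 \left(5 - \left(-1 - \left(1 - \sqrt{2} \sqrt{4}\right)\right)\right) = 25 \left(5 - \left(-1 - \left(1 - \sqrt{2} \cdot 2\right)\right)\right) = 25 \left(5 - \left(-1 - \left(1 - 2 \sqrt{2}\right)\right)\right) = 25 \left(5 - \left(-2 + 2 \sqrt{2}\right)\right) = 25 \left(5 + \left(2 - 2 \sqrt{2}\right)\right) = 25 \left(7 - 2 \sqrt{2}\right) = 175 - 50 \sqrt{2}$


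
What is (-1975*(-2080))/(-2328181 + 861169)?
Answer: -1027000/366753 ≈ -2.8003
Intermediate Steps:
(-1975*(-2080))/(-2328181 + 861169) = 4108000/(-1467012) = 4108000*(-1/1467012) = -1027000/366753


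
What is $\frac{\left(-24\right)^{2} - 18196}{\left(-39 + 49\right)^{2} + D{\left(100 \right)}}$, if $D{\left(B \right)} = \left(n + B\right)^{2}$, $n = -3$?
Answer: $- \frac{17620}{9509} \approx -1.853$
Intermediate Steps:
$D{\left(B \right)} = \left(-3 + B\right)^{2}$
$\frac{\left(-24\right)^{2} - 18196}{\left(-39 + 49\right)^{2} + D{\left(100 \right)}} = \frac{\left(-24\right)^{2} - 18196}{\left(-39 + 49\right)^{2} + \left(-3 + 100\right)^{2}} = \frac{576 + \left(-24848 + 6652\right)}{10^{2} + 97^{2}} = \frac{576 - 18196}{100 + 9409} = - \frac{17620}{9509}$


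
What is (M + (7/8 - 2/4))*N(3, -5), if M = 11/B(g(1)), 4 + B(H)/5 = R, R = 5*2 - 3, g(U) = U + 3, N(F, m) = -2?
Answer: -133/60 ≈ -2.2167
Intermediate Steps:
g(U) = 3 + U
R = 7 (R = 10 - 3 = 7)
B(H) = 15 (B(H) = -20 + 5*7 = -20 + 35 = 15)
M = 11/15 ≈ 0.73333
(M + (7/8 - 2/4))*N(3, -5) = (11/15 + (7/8 - 2/4))*(-2) = (11/15 + (7*(⅛) - 2*¼))*(-2) = (11/15 + (7/8 - ½))*(-2) = (11/15 + 3/8)*(-2) = (133/120)*(-2) = -133/60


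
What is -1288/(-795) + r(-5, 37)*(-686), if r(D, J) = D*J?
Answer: 100894738/795 ≈ 1.2691e+5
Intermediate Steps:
-1288/(-795) + r(-5, 37)*(-686) = -1288/(-795) - 5*37*(-686) = -1288*(-1/795) - 185*(-686) = 1288/795 + 126910 = 100894738/795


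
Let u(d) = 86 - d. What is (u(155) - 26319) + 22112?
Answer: -4276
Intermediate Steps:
(u(155) - 26319) + 22112 = ((86 - 1*155) - 26319) + 22112 = ((86 - 155) - 26319) + 22112 = (-69 - 26319) + 22112 = -26388 + 22112 = -4276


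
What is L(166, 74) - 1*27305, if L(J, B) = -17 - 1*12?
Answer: -27334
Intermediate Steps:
L(J, B) = -29 (L(J, B) = -17 - 12 = -29)
L(166, 74) - 1*27305 = -29 - 1*27305 = -29 - 27305 = -27334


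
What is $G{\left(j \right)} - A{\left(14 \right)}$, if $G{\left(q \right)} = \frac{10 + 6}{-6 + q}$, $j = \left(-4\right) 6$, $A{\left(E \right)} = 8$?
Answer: $- \frac{128}{15} \approx -8.5333$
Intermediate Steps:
$j = -24$
$G{\left(q \right)} = \frac{16}{-6 + q}$
$G{\left(j \right)} - A{\left(14 \right)} = \frac{16}{-6 - 24} - 8 = \frac{16}{-30} - 8 = 16 \left(- \frac{1}{30}\right) - 8 = - \frac{8}{15} - 8 = - \frac{128}{15}$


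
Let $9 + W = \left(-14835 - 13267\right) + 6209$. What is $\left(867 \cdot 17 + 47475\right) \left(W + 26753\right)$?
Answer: $301800114$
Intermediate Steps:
$W = -21902$ ($W = -9 + \left(\left(-14835 - 13267\right) + 6209\right) = -9 + \left(-28102 + 6209\right) = -9 - 21893 = -21902$)
$\left(867 \cdot 17 + 47475\right) \left(W + 26753\right) = \left(867 \cdot 17 + 47475\right) \left(-21902 + 26753\right) = \left(14739 + 47475\right) 4851 = 62214 \cdot 4851 = 301800114$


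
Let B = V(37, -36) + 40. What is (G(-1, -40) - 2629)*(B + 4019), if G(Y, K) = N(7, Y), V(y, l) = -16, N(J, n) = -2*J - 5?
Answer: -10705864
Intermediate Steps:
N(J, n) = -5 - 2*J
G(Y, K) = -19 (G(Y, K) = -5 - 2*7 = -5 - 14 = -19)
B = 24 (B = -16 + 40 = 24)
(G(-1, -40) - 2629)*(B + 4019) = (-19 - 2629)*(24 + 4019) = -2648*4043 = -10705864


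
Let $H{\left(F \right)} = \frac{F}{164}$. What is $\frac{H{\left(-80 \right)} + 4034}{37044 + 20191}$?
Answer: $\frac{165374}{2346635} \approx 0.070473$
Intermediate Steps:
$H{\left(F \right)} = \frac{F}{164}$ ($H{\left(F \right)} = F \frac{1}{164} = \frac{F}{164}$)
$\frac{H{\left(-80 \right)} + 4034}{37044 + 20191} = \frac{\frac{1}{164} \left(-80\right) + 4034}{37044 + 20191} = \frac{- \frac{20}{41} + 4034}{57235} = \frac{165374}{41} \cdot \frac{1}{57235} = \frac{165374}{2346635}$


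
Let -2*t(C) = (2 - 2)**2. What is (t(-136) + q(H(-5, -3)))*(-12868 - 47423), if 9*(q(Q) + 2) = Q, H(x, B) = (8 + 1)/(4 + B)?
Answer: 60291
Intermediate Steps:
H(x, B) = 9/(4 + B)
q(Q) = -2 + Q/9
t(C) = 0 (t(C) = -(2 - 2)**2/2 = -1/2*0**2 = -1/2*0 = 0)
(t(-136) + q(H(-5, -3)))*(-12868 - 47423) = (0 + (-2 + (9/(4 - 3))/9))*(-12868 - 47423) = (0 + (-2 + (9/1)/9))*(-60291) = (0 + (-2 + (9*1)/9))*(-60291) = (0 + (-2 + (1/9)*9))*(-60291) = (0 + (-2 + 1))*(-60291) = (0 - 1)*(-60291) = -1*(-60291) = 60291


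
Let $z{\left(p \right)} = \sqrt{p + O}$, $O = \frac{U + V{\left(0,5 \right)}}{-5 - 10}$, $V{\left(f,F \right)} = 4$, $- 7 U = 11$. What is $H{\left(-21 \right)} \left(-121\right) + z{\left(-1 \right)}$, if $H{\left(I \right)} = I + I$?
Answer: $5082 + \frac{i \sqrt{12810}}{105} \approx 5082.0 + 1.0779 i$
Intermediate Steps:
$U = - \frac{11}{7}$ ($U = \left(- \frac{1}{7}\right) 11 = - \frac{11}{7} \approx -1.5714$)
$H{\left(I \right)} = 2 I$
$O = - \frac{17}{105}$ ($O = \frac{- \frac{11}{7} + 4}{-5 - 10} = \frac{17}{7 \left(-15\right)} = \frac{17}{7} \left(- \frac{1}{15}\right) = - \frac{17}{105} \approx -0.1619$)
$z{\left(p \right)} = \sqrt{- \frac{17}{105} + p}$ ($z{\left(p \right)} = \sqrt{p - \frac{17}{105}} = \sqrt{- \frac{17}{105} + p}$)
$H{\left(-21 \right)} \left(-121\right) + z{\left(-1 \right)} = 2 \left(-21\right) \left(-121\right) + \frac{\sqrt{-1785 + 11025 \left(-1\right)}}{105} = \left(-42\right) \left(-121\right) + \frac{\sqrt{-1785 - 11025}}{105} = 5082 + \frac{\sqrt{-12810}}{105} = 5082 + \frac{i \sqrt{12810}}{105}$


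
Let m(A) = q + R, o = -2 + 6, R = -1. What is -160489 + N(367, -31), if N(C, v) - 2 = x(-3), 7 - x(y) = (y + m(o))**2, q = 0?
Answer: -160496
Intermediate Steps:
o = 4
m(A) = -1 (m(A) = 0 - 1 = -1)
x(y) = 7 - (-1 + y)**2 (x(y) = 7 - (y - 1)**2 = 7 - (-1 + y)**2)
N(C, v) = -7 (N(C, v) = 2 + (7 - (-1 - 3)**2) = 2 + (7 - 1*(-4)**2) = 2 + (7 - 1*16) = 2 + (7 - 16) = 2 - 9 = -7)
-160489 + N(367, -31) = -160489 - 7 = -160496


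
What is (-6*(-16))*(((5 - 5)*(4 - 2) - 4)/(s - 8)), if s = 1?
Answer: 384/7 ≈ 54.857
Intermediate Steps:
(-6*(-16))*(((5 - 5)*(4 - 2) - 4)/(s - 8)) = (-6*(-16))*(((5 - 5)*(4 - 2) - 4)/(1 - 8)) = 96*((0*2 - 4)/(-7)) = 96*((0 - 4)*(-1/7)) = 96*(-4*(-1/7)) = 96*(4/7) = 384/7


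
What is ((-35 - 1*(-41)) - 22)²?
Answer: 256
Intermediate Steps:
((-35 - 1*(-41)) - 22)² = ((-35 + 41) - 22)² = (6 - 22)² = (-16)² = 256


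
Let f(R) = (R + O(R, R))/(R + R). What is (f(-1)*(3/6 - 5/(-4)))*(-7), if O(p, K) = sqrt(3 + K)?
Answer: -49/8 + 49*sqrt(2)/8 ≈ 2.5371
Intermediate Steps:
f(R) = (R + sqrt(3 + R))/(2*R) (f(R) = (R + sqrt(3 + R))/(R + R) = (R + sqrt(3 + R))/((2*R)) = (R + sqrt(3 + R))*(1/(2*R)) = (R + sqrt(3 + R))/(2*R))
(f(-1)*(3/6 - 5/(-4)))*(-7) = (((1/2)*(-1 + sqrt(3 - 1))/(-1))*(3/6 - 5/(-4)))*(-7) = (((1/2)*(-1)*(-1 + sqrt(2)))*(3*(1/6) - 5*(-1/4)))*(-7) = ((1/2 - sqrt(2)/2)*(1/2 + 5/4))*(-7) = ((1/2 - sqrt(2)/2)*(7/4))*(-7) = (7/8 - 7*sqrt(2)/8)*(-7) = -49/8 + 49*sqrt(2)/8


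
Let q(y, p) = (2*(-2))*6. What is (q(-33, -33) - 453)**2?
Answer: 227529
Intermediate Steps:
q(y, p) = -24 (q(y, p) = -4*6 = -24)
(q(-33, -33) - 453)**2 = (-24 - 453)**2 = (-477)**2 = 227529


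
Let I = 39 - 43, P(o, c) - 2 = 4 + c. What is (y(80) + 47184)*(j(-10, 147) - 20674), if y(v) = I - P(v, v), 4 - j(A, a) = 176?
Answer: -981721524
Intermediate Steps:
j(A, a) = -172 (j(A, a) = 4 - 1*176 = 4 - 176 = -172)
P(o, c) = 6 + c (P(o, c) = 2 + (4 + c) = 6 + c)
I = -4
y(v) = -10 - v (y(v) = -4 - (6 + v) = -4 + (-6 - v) = -10 - v)
(y(80) + 47184)*(j(-10, 147) - 20674) = ((-10 - 1*80) + 47184)*(-172 - 20674) = ((-10 - 80) + 47184)*(-20846) = (-90 + 47184)*(-20846) = 47094*(-20846) = -981721524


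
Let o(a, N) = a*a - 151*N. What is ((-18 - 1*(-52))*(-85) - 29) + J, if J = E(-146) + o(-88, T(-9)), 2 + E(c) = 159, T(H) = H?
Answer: 6341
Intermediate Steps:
o(a, N) = a**2 - 151*N
E(c) = 157 (E(c) = -2 + 159 = 157)
J = 9260 (J = 157 + ((-88)**2 - 151*(-9)) = 157 + (7744 + 1359) = 157 + 9103 = 9260)
((-18 - 1*(-52))*(-85) - 29) + J = ((-18 - 1*(-52))*(-85) - 29) + 9260 = ((-18 + 52)*(-85) - 29) + 9260 = (34*(-85) - 29) + 9260 = (-2890 - 29) + 9260 = -2919 + 9260 = 6341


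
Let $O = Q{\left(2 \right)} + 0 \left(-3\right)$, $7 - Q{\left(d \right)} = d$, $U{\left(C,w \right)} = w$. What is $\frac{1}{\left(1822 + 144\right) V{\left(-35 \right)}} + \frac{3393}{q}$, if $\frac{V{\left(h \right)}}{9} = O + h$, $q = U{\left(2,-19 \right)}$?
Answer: $- \frac{1801072279}{10085580} \approx -178.58$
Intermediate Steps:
$Q{\left(d \right)} = 7 - d$
$O = 5$ ($O = \left(7 - 2\right) + 0 \left(-3\right) = \left(7 - 2\right) + 0 = 5 + 0 = 5$)
$q = -19$
$V{\left(h \right)} = 45 + 9 h$ ($V{\left(h \right)} = 9 \left(5 + h\right) = 45 + 9 h$)
$\frac{1}{\left(1822 + 144\right) V{\left(-35 \right)}} + \frac{3393}{q} = \frac{1}{\left(1822 + 144\right) \left(45 + 9 \left(-35\right)\right)} + \frac{3393}{-19} = \frac{1}{1966 \left(45 - 315\right)} + 3393 \left(- \frac{1}{19}\right) = \frac{1}{1966 \left(-270\right)} - \frac{3393}{19} = \frac{1}{1966} \left(- \frac{1}{270}\right) - \frac{3393}{19} = - \frac{1}{530820} - \frac{3393}{19} = - \frac{1801072279}{10085580}$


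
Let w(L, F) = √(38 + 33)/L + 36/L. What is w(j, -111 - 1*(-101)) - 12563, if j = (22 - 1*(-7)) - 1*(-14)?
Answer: -540173/43 + √71/43 ≈ -12562.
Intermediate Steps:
j = 43 (j = (22 + 7) + 14 = 29 + 14 = 43)
w(L, F) = 36/L + √71/L (w(L, F) = √71/L + 36/L = 36/L + √71/L)
w(j, -111 - 1*(-101)) - 12563 = (36 + √71)/43 - 12563 = (36/43 + √71/43) - 12563 = -540173/43 + √71/43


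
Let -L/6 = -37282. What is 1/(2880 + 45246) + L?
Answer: 10765401193/48126 ≈ 2.2369e+5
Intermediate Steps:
L = 223692 (L = -6*(-37282) = 223692)
1/(2880 + 45246) + L = 1/(2880 + 45246) + 223692 = 1/48126 + 223692 = 10765401193/48126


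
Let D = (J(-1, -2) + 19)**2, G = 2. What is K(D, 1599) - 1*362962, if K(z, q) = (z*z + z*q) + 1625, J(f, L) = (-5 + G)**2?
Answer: 1506935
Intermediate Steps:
J(f, L) = 9 (J(f, L) = (-5 + 2)**2 = (-3)**2 = 9)
D = 784 (D = (9 + 19)**2 = 28**2 = 784)
K(z, q) = 1625 + z**2 + q*z (K(z, q) = (z**2 + q*z) + 1625 = 1625 + z**2 + q*z)
K(D, 1599) - 1*362962 = (1625 + 784**2 + 1599*784) - 1*362962 = (1625 + 614656 + 1253616) - 362962 = 1869897 - 362962 = 1506935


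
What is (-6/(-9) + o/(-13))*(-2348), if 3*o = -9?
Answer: -82180/39 ≈ -2107.2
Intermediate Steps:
o = -3 (o = (⅓)*(-9) = -3)
(-6/(-9) + o/(-13))*(-2348) = (-6/(-9) - 3/(-13))*(-2348) = (-6*(-⅑) - 3*(-1/13))*(-2348) = (⅔ + 3/13)*(-2348) = (35/39)*(-2348) = -82180/39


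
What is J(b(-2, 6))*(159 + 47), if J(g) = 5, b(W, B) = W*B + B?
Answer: 1030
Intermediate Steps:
b(W, B) = B + B*W (b(W, B) = B*W + B = B + B*W)
J(b(-2, 6))*(159 + 47) = 5*(159 + 47) = 5*206 = 1030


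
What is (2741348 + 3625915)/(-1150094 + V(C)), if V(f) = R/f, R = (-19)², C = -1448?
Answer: -9219796824/1665336473 ≈ -5.5363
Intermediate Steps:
R = 361
V(f) = 361/f
(2741348 + 3625915)/(-1150094 + V(C)) = (2741348 + 3625915)/(-1150094 + 361/(-1448)) = 6367263/(-1150094 + 361*(-1/1448)) = 6367263/(-1150094 - 361/1448) = 6367263/(-1665336473/1448) = 6367263*(-1448/1665336473) = -9219796824/1665336473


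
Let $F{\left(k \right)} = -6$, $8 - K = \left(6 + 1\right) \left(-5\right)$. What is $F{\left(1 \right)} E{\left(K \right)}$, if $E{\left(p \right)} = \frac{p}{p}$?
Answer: $-6$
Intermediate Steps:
$K = 43$ ($K = 8 - \left(6 + 1\right) \left(-5\right) = 8 - 7 \left(-5\right) = 8 - -35 = 8 + 35 = 43$)
$E{\left(p \right)} = 1$
$F{\left(1 \right)} E{\left(K \right)} = \left(-6\right) 1 = -6$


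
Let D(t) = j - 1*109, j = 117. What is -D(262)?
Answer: -8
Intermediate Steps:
D(t) = 8 (D(t) = 117 - 1*109 = 117 - 109 = 8)
-D(262) = -1*8 = -8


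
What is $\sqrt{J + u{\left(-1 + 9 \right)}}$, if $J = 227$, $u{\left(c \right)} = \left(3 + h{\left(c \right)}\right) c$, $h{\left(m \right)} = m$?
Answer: $3 \sqrt{35} \approx 17.748$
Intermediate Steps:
$u{\left(c \right)} = c \left(3 + c\right)$ ($u{\left(c \right)} = \left(3 + c\right) c = c \left(3 + c\right)$)
$\sqrt{J + u{\left(-1 + 9 \right)}} = \sqrt{227 + \left(-1 + 9\right) \left(3 + \left(-1 + 9\right)\right)} = \sqrt{227 + 8 \left(3 + 8\right)} = \sqrt{227 + 8 \cdot 11} = \sqrt{227 + 88} = \sqrt{315} = 3 \sqrt{35}$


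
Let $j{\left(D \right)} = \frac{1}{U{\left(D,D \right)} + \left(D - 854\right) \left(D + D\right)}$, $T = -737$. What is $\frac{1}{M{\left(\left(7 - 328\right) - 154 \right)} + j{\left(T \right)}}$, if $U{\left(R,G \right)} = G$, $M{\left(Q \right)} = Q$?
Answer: $- \frac{2344397}{1113588574} \approx -0.0021053$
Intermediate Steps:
$j{\left(D \right)} = \frac{1}{D + 2 D \left(-854 + D\right)}$ ($j{\left(D \right)} = \frac{1}{D + \left(D - 854\right) \left(D + D\right)} = \frac{1}{D + \left(-854 + D\right) 2 D} = \frac{1}{D + 2 D \left(-854 + D\right)}$)
$\frac{1}{M{\left(\left(7 - 328\right) - 154 \right)} + j{\left(T \right)}} = \frac{1}{\left(\left(7 - 328\right) - 154\right) + \frac{1}{\left(-737\right) \left(-1707 + 2 \left(-737\right)\right)}} = \frac{1}{\left(-321 - 154\right) - \frac{1}{737 \left(-1707 - 1474\right)}} = \frac{1}{-475 - \frac{1}{737 \left(-3181\right)}} = \frac{1}{-475 - - \frac{1}{2344397}} = \frac{1}{-475 + \frac{1}{2344397}} = \frac{1}{- \frac{1113588574}{2344397}} = - \frac{2344397}{1113588574}$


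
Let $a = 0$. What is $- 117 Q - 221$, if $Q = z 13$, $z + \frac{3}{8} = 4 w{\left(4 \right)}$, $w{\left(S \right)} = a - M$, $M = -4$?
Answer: $- \frac{191893}{8} \approx -23987.0$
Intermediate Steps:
$w{\left(S \right)} = 4$ ($w{\left(S \right)} = 0 - -4 = 0 + 4 = 4$)
$z = \frac{125}{8}$ ($z = - \frac{3}{8} + 4 \cdot 4 = - \frac{3}{8} + 16 = \frac{125}{8} \approx 15.625$)
$Q = \frac{1625}{8}$ ($Q = \frac{125}{8} \cdot 13 = \frac{1625}{8} \approx 203.13$)
$- 117 Q - 221 = \left(-117\right) \frac{1625}{8} - 221 = - \frac{190125}{8} - 221 = - \frac{191893}{8}$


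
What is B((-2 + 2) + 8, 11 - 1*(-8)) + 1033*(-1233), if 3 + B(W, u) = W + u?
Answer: -1273665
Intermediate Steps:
B(W, u) = -3 + W + u (B(W, u) = -3 + (W + u) = -3 + W + u)
B((-2 + 2) + 8, 11 - 1*(-8)) + 1033*(-1233) = (-3 + ((-2 + 2) + 8) + (11 - 1*(-8))) + 1033*(-1233) = (-3 + (0 + 8) + (11 + 8)) - 1273689 = (-3 + 8 + 19) - 1273689 = 24 - 1273689 = -1273665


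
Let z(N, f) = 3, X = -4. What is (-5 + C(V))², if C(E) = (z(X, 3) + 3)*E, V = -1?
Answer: 121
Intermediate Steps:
C(E) = 6*E (C(E) = (3 + 3)*E = 6*E)
(-5 + C(V))² = (-5 + 6*(-1))² = (-5 - 6)² = (-11)² = 121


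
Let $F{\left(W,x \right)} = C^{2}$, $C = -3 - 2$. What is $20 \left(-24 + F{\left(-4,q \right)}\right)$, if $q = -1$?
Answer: $20$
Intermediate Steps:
$C = -5$
$F{\left(W,x \right)} = 25$ ($F{\left(W,x \right)} = \left(-5\right)^{2} = 25$)
$20 \left(-24 + F{\left(-4,q \right)}\right) = 20 \left(-24 + 25\right) = 20 \cdot 1 = 20$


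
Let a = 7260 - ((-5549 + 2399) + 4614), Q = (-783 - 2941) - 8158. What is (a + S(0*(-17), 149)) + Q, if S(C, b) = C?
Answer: -6086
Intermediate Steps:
Q = -11882 (Q = -3724 - 8158 = -11882)
a = 5796 (a = 7260 - (-3150 + 4614) = 7260 - 1*1464 = 7260 - 1464 = 5796)
(a + S(0*(-17), 149)) + Q = (5796 + 0*(-17)) - 11882 = (5796 + 0) - 11882 = 5796 - 11882 = -6086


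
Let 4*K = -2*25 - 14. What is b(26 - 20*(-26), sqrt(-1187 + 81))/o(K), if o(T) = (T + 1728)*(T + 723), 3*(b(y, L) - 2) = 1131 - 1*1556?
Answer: -419/3631152 ≈ -0.00011539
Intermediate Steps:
b(y, L) = -419/3 (b(y, L) = 2 + (1131 - 1*1556)/3 = 2 + (1131 - 1556)/3 = 2 + (1/3)*(-425) = 2 - 425/3 = -419/3)
K = -16 (K = (-2*25 - 14)/4 = (-50 - 14)/4 = (1/4)*(-64) = -16)
o(T) = (723 + T)*(1728 + T) (o(T) = (1728 + T)*(723 + T) = (723 + T)*(1728 + T))
b(26 - 20*(-26), sqrt(-1187 + 81))/o(K) = -419/(3*(1249344 + (-16)**2 + 2451*(-16))) = -419/(3*(1249344 + 256 - 39216)) = -419/3/1210384 = -419/3*1/1210384 = -419/3631152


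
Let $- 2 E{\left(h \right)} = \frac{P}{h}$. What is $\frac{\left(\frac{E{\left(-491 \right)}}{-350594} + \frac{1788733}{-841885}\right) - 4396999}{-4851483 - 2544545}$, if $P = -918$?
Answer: $\frac{637228688624737011377}{1071858089147473418120} \approx 0.59451$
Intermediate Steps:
$E{\left(h \right)} = \frac{459}{h}$ ($E{\left(h \right)} = - \frac{\left(-918\right) \frac{1}{h}}{2} = \frac{459}{h}$)
$\frac{\left(\frac{E{\left(-491 \right)}}{-350594} + \frac{1788733}{-841885}\right) - 4396999}{-4851483 - 2544545} = \frac{\left(\frac{459 \frac{1}{-491}}{-350594} + \frac{1788733}{-841885}\right) - 4396999}{-4851483 - 2544545} = \frac{\left(459 \left(- \frac{1}{491}\right) \left(- \frac{1}{350594}\right) + 1788733 \left(- \frac{1}{841885}\right)\right) - 4396999}{-7396028} = \left(\left(\left(- \frac{459}{491}\right) \left(- \frac{1}{350594}\right) - \frac{1788733}{841885}\right) - 4396999\right) \left(- \frac{1}{7396028}\right) = \left(\left(\frac{459}{172141654} - \frac{1788733}{841885}\right) - 4396999\right) \left(- \frac{1}{7396028}\right) = \left(- \frac{307915070759167}{144923476377790} - 4396999\right) \left(- \frac{1}{7396028}\right) = \left(- \frac{637228688624737011377}{144923476377790}\right) \left(- \frac{1}{7396028}\right) = \frac{637228688624737011377}{1071858089147473418120}$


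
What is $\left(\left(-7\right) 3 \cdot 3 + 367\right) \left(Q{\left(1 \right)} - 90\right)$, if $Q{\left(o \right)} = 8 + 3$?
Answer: $-24016$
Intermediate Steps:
$Q{\left(o \right)} = 11$
$\left(\left(-7\right) 3 \cdot 3 + 367\right) \left(Q{\left(1 \right)} - 90\right) = \left(\left(-7\right) 3 \cdot 3 + 367\right) \left(11 - 90\right) = \left(\left(-21\right) 3 + 367\right) \left(-79\right) = \left(-63 + 367\right) \left(-79\right) = 304 \left(-79\right) = -24016$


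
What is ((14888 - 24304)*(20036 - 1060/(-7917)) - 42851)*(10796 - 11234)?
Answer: 218118502416574/2639 ≈ 8.2652e+10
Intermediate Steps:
((14888 - 24304)*(20036 - 1060/(-7917)) - 42851)*(10796 - 11234) = (-9416*(20036 - 1060*(-1/7917)) - 42851)*(-438) = (-9416*(20036 + 1060/7917) - 42851)*(-438) = (-9416*158626072/7917 - 42851)*(-438) = (-1493623093952/7917 - 42851)*(-438) = -1493962345319/7917*(-438) = 218118502416574/2639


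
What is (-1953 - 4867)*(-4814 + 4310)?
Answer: 3437280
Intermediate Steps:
(-1953 - 4867)*(-4814 + 4310) = -6820*(-504) = 3437280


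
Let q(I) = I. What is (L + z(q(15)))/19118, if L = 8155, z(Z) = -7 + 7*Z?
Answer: 8253/19118 ≈ 0.43169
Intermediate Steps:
(L + z(q(15)))/19118 = (8155 + (-7 + 7*15))/19118 = (8155 + (-7 + 105))*(1/19118) = (8155 + 98)*(1/19118) = 8253*(1/19118) = 8253/19118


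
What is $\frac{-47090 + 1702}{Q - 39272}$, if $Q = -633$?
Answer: $\frac{45388}{39905} \approx 1.1374$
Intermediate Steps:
$\frac{-47090 + 1702}{Q - 39272} = \frac{-47090 + 1702}{-633 - 39272} = - \frac{45388}{-39905} = \left(-45388\right) \left(- \frac{1}{39905}\right) = \frac{45388}{39905}$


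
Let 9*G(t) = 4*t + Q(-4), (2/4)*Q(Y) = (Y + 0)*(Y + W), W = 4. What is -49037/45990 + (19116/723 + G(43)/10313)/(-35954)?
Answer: -730838405216399/684954043198530 ≈ -1.0670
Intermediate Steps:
Q(Y) = 2*Y*(4 + Y) (Q(Y) = 2*((Y + 0)*(Y + 4)) = 2*(Y*(4 + Y)) = 2*Y*(4 + Y))
G(t) = 4*t/9 (G(t) = (4*t + 2*(-4)*(4 - 4))/9 = (4*t + 2*(-4)*0)/9 = (4*t + 0)/9 = (4*t)/9 = 4*t/9)
-49037/45990 + (19116/723 + G(43)/10313)/(-35954) = -49037/45990 + (19116/723 + ((4/9)*43)/10313)/(-35954) = -49037*1/45990 + (19116*(1/723) + (172/9)*(1/10313))*(-1/35954) = -49037/45990 + (6372/241 + 172/92817)*(-1/35954) = -49037/45990 + (591471376/22368897)*(-1/35954) = -49037/45990 - 295735688/402125661369 = -730838405216399/684954043198530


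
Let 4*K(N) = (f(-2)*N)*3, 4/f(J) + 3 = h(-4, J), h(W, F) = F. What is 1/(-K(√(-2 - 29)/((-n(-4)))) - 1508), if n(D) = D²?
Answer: -9651200/14554009879 + 240*I*√31/14554009879 ≈ -0.00066313 + 9.1814e-8*I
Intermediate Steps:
f(J) = 4/(-3 + J)
K(N) = -3*N/5 (K(N) = (((4/(-3 - 2))*N)*3)/4 = (((4/(-5))*N)*3)/4 = (((4*(-⅕))*N)*3)/4 = (-4*N/5*3)/4 = (-12*N/5)/4 = -3*N/5)
1/(-K(√(-2 - 29)/((-n(-4)))) - 1508) = 1/(-(-3)*√(-2 - 29)/((-1*(-4)²))/5 - 1508) = 1/(-(-3)*√(-31)/((-1*16))/5 - 1508) = 1/(-(-3)*(I*√31)/(-16)/5 - 1508) = 1/(-(-3)*(I*√31)*(-1/16)/5 - 1508) = 1/(-(-3)*(-I*√31/16)/5 - 1508) = 1/(-3*I*√31/80 - 1508) = 1/(-1508 - 3*I*√31/80)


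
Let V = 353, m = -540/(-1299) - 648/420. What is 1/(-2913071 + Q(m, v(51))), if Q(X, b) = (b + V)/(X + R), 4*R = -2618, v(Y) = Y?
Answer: -19872059/57888731028429 ≈ -3.4328e-7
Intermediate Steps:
m = -17082/15155 (m = -540*(-1/1299) - 648*1/420 = 180/433 - 54/35 = -17082/15155 ≈ -1.1272)
R = -1309/2 (R = (¼)*(-2618) = -1309/2 ≈ -654.50)
Q(X, b) = (353 + b)/(-1309/2 + X) (Q(X, b) = (b + 353)/(X - 1309/2) = (353 + b)/(-1309/2 + X))
1/(-2913071 + Q(m, v(51))) = 1/(-2913071 + 2*(353 + 51)/(-1309 + 2*(-17082/15155))) = 1/(-2913071 + 2*404/(-1309 - 34164/15155)) = 1/(-2913071 + 2*404/(-19872059/15155)) = 1/(-2913071 + 2*(-15155/19872059)*404) = 1/(-2913071 - 12245240/19872059) = 1/(-57888731028429/19872059) = -19872059/57888731028429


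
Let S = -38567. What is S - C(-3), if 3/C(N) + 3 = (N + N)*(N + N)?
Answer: -424238/11 ≈ -38567.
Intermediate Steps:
C(N) = 3/(-3 + 4*N**2) (C(N) = 3/(-3 + (N + N)*(N + N)) = 3/(-3 + (2*N)*(2*N)) = 3/(-3 + 4*N**2))
S - C(-3) = -38567 - 3/(-3 + 4*(-3)**2) = -38567 - 3/(-3 + 4*9) = -38567 - 3/(-3 + 36) = -38567 - 3/33 = -38567 - 1*1/11 = -38567 - 1/11 = -424238/11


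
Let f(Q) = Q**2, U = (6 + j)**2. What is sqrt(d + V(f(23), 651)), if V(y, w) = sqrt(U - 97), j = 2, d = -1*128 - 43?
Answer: sqrt(-171 + I*sqrt(33)) ≈ 0.2196 + 13.079*I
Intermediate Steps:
d = -171 (d = -128 - 43 = -171)
U = 64 (U = (6 + 2)**2 = 8**2 = 64)
V(y, w) = I*sqrt(33) (V(y, w) = sqrt(64 - 97) = sqrt(-33) = I*sqrt(33))
sqrt(d + V(f(23), 651)) = sqrt(-171 + I*sqrt(33))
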